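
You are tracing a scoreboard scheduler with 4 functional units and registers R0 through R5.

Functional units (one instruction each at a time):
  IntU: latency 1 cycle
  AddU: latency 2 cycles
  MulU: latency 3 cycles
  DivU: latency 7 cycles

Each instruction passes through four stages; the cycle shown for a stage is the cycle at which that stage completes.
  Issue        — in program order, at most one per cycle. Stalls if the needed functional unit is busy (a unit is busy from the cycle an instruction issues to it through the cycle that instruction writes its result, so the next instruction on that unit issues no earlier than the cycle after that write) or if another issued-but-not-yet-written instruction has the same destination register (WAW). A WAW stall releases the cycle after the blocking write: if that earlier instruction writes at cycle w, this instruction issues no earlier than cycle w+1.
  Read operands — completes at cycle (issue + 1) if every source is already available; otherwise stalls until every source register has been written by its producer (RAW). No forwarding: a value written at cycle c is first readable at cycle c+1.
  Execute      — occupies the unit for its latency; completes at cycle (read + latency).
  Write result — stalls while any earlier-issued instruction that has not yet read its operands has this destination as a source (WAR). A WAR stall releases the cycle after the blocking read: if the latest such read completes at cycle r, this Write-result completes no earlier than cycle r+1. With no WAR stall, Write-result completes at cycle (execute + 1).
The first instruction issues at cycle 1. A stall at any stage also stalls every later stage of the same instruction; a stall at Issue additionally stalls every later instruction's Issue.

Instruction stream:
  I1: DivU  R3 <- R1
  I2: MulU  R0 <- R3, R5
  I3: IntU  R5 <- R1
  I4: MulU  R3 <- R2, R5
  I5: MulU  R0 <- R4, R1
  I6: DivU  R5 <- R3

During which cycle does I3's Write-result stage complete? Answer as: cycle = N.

t=1  I1 dispatched to DivU
t=2  I1 operands ready · I2 dispatched to MulU
t=3  I3 dispatched to IntU
t=4  I3 operands ready
t=5  I3 complete
t=9  I1 complete
t=10  R3←I1
t=11  I2 operands ready
t=12  R5←I3
t=14  I2 complete
t=15  R0←I2
t=16  I4 dispatched to MulU
t=17  I4 operands ready
t=20  I4 complete
t=21  R3←I4
t=22  I5 dispatched to MulU
t=23  I5 operands ready · I6 dispatched to DivU
t=24  I6 operands ready
t=26  I5 complete
t=27  R0←I5
t=31  I6 complete
t=32  R5←I6

cycle = 12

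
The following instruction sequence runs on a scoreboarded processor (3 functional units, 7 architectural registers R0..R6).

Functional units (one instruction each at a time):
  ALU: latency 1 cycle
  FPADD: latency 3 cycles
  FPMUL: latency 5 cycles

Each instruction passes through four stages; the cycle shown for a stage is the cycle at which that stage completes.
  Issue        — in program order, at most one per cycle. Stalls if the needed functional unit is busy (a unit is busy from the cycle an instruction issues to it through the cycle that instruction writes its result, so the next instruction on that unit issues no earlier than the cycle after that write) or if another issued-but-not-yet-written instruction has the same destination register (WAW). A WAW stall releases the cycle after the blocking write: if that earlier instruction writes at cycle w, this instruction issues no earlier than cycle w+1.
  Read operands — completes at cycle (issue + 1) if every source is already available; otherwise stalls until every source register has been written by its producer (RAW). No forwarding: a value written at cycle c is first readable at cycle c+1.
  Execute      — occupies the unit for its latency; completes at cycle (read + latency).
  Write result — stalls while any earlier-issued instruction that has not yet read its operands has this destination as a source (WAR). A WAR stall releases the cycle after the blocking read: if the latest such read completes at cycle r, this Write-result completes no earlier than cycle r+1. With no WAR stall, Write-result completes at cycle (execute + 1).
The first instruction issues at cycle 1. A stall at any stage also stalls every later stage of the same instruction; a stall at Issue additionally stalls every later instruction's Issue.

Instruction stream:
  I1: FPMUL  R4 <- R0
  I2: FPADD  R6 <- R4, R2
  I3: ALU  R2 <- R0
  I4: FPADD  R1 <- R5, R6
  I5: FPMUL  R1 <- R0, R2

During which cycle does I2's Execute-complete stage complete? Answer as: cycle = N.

cycle = 12

[I1] 1/2/7/8
[I2] 2/9/12/13  (RAW R4: wait I1 write@8)
[I3] 3/4/5/10  (WAR R2: wait I2 read@9)
[I4] 14/15/18/19  (struct: FPADD busy until I2 writes@13)
[I5] 20/21/26/27  (WAW R1: wait I4 write@19)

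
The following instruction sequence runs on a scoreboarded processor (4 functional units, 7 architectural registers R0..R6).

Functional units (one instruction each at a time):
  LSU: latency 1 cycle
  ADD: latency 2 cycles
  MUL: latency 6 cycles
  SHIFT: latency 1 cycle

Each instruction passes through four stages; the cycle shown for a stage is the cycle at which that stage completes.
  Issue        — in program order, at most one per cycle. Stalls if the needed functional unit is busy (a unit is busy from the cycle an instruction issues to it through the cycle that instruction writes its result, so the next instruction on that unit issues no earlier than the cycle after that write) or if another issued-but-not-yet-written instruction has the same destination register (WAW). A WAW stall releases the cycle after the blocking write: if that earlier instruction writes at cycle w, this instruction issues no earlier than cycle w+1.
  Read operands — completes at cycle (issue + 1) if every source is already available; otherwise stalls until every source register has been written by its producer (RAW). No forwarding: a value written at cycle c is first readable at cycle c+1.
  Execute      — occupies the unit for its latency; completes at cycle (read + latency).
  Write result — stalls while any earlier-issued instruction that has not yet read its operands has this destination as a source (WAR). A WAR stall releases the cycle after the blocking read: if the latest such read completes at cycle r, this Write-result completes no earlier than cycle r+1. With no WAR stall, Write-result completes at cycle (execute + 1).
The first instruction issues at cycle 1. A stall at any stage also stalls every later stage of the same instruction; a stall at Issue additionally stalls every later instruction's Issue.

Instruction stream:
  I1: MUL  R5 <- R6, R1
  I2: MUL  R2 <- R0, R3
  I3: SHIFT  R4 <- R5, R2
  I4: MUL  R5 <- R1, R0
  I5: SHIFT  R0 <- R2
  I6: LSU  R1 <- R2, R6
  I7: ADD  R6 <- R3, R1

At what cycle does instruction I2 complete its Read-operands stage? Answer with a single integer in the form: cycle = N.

c1: I1 dispatched to MUL
c2: I1 operands ready
c8: I1 complete
c9: R5←I1
c10: I2 dispatched to MUL
c11: I2 operands ready, I3 dispatched to SHIFT
c17: I2 complete
c18: R2←I2
c19: I3 operands ready, I4 dispatched to MUL
c20: I3 complete, I4 operands ready
c21: R4←I3
c22: I5 dispatched to SHIFT
c23: I5 operands ready, I6 dispatched to LSU
c24: I5 complete, I6 operands ready, I7 dispatched to ADD
c25: R0←I5, I6 complete
c26: I4 complete, R1←I6
c27: R5←I4, I7 operands ready
c29: I7 complete
c30: R6←I7

cycle = 11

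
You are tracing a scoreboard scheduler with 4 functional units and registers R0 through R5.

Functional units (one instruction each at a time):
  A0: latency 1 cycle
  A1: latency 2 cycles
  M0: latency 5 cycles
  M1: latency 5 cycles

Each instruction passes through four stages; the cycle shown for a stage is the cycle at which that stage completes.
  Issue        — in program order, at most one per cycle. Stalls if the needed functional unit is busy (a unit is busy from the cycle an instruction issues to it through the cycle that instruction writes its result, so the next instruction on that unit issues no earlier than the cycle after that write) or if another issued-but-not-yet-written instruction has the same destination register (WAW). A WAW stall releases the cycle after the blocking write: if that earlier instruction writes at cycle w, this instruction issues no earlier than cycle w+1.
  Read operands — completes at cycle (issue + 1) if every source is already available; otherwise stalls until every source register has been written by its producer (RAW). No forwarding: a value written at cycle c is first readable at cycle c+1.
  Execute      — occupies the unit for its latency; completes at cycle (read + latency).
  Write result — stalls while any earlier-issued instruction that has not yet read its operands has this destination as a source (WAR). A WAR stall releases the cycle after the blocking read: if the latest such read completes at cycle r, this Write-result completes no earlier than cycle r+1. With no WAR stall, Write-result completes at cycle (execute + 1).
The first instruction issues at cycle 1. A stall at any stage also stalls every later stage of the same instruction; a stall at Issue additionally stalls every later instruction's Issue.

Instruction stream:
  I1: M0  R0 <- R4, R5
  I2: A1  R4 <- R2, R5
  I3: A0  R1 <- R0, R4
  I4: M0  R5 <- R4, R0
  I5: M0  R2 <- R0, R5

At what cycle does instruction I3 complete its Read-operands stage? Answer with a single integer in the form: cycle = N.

cycle = 9

t=1  I1 issues→M0
t=2  I1 reads; I2 issues→A1
t=3  I2 reads; I3 issues→A0
t=5  I2 exec-done
t=6  I2 writes R4
t=7  I1 exec-done
t=8  I1 writes R0
t=9  I3 reads; I4 issues→M0
t=10  I3 exec-done; I4 reads
t=11  I3 writes R1
t=15  I4 exec-done
t=16  I4 writes R5
t=17  I5 issues→M0
t=18  I5 reads
t=23  I5 exec-done
t=24  I5 writes R2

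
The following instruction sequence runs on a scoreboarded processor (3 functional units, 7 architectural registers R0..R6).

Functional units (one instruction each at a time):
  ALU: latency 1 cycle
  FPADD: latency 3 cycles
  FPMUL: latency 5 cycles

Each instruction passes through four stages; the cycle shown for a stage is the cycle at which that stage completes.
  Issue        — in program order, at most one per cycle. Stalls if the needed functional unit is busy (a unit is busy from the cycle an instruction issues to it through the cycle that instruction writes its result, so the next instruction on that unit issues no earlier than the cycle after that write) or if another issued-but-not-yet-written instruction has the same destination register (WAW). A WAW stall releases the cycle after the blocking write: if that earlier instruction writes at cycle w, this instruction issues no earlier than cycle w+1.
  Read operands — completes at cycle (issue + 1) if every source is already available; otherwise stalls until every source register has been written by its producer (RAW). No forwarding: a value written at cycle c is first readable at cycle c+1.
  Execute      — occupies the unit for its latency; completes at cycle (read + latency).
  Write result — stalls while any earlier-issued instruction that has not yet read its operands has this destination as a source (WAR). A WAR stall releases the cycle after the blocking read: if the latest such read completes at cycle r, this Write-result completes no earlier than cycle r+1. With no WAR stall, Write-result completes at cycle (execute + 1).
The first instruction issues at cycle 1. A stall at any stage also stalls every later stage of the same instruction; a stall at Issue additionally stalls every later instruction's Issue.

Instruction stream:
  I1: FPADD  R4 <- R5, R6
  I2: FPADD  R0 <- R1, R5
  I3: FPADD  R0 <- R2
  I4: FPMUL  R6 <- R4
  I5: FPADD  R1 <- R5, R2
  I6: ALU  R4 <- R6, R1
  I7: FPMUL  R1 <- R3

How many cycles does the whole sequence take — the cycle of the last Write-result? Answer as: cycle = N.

[1] I1 dispatched to FPADD
[2] I1 operands ready
[5] I1 complete
[6] R4←I1
[7] I2 dispatched to FPADD
[8] I2 operands ready
[11] I2 complete
[12] R0←I2
[13] I3 dispatched to FPADD
[14] I3 operands ready; I4 dispatched to FPMUL
[15] I4 operands ready
[17] I3 complete
[18] R0←I3
[19] I5 dispatched to FPADD
[20] I4 complete; I5 operands ready; I6 dispatched to ALU
[21] R6←I4
[23] I5 complete
[24] R1←I5
[25] I6 operands ready; I7 dispatched to FPMUL
[26] I6 complete; I7 operands ready
[27] R4←I6
[31] I7 complete
[32] R1←I7

cycle = 32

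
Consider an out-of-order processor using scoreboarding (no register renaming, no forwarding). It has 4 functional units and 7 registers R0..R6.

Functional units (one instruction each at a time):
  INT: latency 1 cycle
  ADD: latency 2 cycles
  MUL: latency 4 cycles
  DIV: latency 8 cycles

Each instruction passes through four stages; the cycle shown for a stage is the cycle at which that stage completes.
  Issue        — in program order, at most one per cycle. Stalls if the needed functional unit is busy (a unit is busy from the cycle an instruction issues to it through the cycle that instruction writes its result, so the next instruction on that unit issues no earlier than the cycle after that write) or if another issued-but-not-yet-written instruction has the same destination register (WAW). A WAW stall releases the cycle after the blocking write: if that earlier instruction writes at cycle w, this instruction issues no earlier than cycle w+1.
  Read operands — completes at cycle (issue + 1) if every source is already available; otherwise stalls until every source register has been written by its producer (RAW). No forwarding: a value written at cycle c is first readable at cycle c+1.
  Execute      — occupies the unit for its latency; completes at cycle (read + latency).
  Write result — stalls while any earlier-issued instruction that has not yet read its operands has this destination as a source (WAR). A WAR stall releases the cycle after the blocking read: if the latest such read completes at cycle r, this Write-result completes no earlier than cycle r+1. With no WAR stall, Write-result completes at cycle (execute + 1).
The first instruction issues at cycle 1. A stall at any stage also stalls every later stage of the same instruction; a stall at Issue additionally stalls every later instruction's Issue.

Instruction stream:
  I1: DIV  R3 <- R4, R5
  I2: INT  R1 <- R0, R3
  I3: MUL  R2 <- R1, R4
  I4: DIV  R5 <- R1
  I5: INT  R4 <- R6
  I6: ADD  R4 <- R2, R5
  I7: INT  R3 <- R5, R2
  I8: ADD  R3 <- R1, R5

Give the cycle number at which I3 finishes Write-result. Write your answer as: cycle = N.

cycle = 20

[1] I1→DIV
[2] I1 RO | I2→INT
[3] I3→MUL
[10] I1 EX
[11] I1 WR R3
[12] I2 RO | I4→DIV
[13] I2 EX
[14] I2 WR R1
[15] I3 RO | I4 RO | I5→INT
[16] I5 RO
[17] I5 EX
[18] I5 WR R4
[19] I3 EX | I6→ADD
[20] I3 WR R2 | I7→INT
[23] I4 EX
[24] I4 WR R5
[25] I6 RO | I7 RO
[26] I7 EX
[27] I6 EX | I7 WR R3
[28] I6 WR R4
[29] I8→ADD
[30] I8 RO
[32] I8 EX
[33] I8 WR R3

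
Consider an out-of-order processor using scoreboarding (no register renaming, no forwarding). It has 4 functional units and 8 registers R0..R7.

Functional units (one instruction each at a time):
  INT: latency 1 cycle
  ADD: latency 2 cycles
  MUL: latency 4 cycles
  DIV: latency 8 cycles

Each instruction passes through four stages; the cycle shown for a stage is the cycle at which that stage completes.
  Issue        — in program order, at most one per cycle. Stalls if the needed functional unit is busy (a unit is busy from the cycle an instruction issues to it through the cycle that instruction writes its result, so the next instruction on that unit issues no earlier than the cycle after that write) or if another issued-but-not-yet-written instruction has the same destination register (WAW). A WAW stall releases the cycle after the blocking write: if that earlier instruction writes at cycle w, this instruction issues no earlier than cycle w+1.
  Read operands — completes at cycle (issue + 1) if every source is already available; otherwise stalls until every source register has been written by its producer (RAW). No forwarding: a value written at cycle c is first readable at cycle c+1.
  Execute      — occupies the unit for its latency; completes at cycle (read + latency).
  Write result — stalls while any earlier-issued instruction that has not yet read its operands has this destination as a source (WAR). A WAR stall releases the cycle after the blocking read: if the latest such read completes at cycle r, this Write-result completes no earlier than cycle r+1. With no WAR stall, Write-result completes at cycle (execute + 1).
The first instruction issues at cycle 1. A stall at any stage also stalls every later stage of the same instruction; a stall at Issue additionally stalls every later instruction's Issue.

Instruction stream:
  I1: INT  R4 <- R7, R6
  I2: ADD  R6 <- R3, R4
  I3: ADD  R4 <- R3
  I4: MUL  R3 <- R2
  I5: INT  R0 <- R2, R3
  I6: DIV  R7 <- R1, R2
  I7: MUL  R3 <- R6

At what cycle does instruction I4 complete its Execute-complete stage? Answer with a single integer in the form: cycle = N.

cycle = 15

t=1  issue I1 (INT)
t=2  I1 read-ops | issue I2 (ADD)
t=3  I1 finished on INT
t=4  I1→R4
t=5  I2 read-ops
t=7  I2 finished on ADD
t=8  I2→R6
t=9  issue I3 (ADD)
t=10  I3 read-ops | issue I4 (MUL)
t=11  I4 read-ops | issue I5 (INT)
t=12  I3 finished on ADD | issue I6 (DIV)
t=13  I3→R4 | I6 read-ops
t=15  I4 finished on MUL
t=16  I4→R3
t=17  I5 read-ops | issue I7 (MUL)
t=18  I5 finished on INT | I7 read-ops
t=19  I5→R0
t=21  I6 finished on DIV
t=22  I6→R7 | I7 finished on MUL
t=23  I7→R3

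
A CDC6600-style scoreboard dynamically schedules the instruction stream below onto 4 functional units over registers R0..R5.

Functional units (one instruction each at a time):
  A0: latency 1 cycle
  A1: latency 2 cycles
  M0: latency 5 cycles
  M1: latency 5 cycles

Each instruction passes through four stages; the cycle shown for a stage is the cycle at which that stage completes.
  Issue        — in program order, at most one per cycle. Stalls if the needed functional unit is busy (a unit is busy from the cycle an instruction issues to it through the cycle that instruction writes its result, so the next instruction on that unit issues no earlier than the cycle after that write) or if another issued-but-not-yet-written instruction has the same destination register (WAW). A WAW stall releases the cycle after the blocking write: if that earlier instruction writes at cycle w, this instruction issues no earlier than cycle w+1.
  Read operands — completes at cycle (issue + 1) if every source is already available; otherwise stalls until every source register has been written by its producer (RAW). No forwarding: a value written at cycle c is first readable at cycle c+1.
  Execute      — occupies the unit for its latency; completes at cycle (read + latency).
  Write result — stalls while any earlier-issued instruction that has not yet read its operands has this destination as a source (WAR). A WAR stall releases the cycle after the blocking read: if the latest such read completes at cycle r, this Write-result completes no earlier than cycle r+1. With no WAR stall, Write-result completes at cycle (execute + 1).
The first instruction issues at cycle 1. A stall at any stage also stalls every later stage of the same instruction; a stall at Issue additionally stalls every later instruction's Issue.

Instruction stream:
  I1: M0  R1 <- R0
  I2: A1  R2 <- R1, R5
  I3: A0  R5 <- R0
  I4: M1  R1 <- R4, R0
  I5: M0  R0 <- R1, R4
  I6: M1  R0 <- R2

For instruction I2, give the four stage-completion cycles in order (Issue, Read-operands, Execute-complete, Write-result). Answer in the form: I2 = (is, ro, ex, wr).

I2 = (2, 9, 11, 12)

[I1] 1/2/7/8
[I2] 2/9/11/12  (RAW R1: wait I1 write@8)
[I3] 3/4/5/10  (WAR R5: wait I2 read@9)
[I4] 9/10/15/16  (WAW R1: wait I1 write@8)
[I5] 10/17/22/23  (RAW R1: wait I4 write@16)
[I6] 24/25/30/31  (WAW R0: wait I5 write@23)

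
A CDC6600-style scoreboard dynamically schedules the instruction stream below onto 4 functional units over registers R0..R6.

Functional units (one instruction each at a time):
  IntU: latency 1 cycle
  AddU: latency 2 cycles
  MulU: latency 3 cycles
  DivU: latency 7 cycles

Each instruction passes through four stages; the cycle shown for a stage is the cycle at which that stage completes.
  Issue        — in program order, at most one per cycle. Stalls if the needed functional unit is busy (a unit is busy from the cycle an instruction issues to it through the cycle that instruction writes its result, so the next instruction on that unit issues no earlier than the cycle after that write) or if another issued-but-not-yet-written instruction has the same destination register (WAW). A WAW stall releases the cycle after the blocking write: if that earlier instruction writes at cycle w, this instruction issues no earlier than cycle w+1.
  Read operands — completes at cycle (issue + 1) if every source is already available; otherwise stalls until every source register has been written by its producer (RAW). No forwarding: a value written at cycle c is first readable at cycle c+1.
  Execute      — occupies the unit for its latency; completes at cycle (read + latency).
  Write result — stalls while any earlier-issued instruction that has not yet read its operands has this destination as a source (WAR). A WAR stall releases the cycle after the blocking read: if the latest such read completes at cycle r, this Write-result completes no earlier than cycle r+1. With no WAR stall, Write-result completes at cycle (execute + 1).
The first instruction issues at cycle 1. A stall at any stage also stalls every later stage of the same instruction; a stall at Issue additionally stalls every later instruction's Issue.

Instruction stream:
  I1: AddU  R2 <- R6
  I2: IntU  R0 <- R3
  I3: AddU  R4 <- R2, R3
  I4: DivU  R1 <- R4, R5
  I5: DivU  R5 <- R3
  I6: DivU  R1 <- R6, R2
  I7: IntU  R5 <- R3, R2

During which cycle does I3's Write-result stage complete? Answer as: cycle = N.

cycle = 10

I1: IS=1 RO=2 EX=4 WR=5
I2: IS=2 RO=3 EX=4 WR=5
I3: IS=6 RO=7 EX=9 WR=10  [struct: AddU busy until I1 writes@5]
I4: IS=7 RO=11 EX=18 WR=19  [RAW R4: wait I3 write@10]
I5: IS=20 RO=21 EX=28 WR=29  [struct: DivU busy until I4 writes@19]
I6: IS=30 RO=31 EX=38 WR=39  [struct: DivU busy until I5 writes@29]
I7: IS=31 RO=32 EX=33 WR=34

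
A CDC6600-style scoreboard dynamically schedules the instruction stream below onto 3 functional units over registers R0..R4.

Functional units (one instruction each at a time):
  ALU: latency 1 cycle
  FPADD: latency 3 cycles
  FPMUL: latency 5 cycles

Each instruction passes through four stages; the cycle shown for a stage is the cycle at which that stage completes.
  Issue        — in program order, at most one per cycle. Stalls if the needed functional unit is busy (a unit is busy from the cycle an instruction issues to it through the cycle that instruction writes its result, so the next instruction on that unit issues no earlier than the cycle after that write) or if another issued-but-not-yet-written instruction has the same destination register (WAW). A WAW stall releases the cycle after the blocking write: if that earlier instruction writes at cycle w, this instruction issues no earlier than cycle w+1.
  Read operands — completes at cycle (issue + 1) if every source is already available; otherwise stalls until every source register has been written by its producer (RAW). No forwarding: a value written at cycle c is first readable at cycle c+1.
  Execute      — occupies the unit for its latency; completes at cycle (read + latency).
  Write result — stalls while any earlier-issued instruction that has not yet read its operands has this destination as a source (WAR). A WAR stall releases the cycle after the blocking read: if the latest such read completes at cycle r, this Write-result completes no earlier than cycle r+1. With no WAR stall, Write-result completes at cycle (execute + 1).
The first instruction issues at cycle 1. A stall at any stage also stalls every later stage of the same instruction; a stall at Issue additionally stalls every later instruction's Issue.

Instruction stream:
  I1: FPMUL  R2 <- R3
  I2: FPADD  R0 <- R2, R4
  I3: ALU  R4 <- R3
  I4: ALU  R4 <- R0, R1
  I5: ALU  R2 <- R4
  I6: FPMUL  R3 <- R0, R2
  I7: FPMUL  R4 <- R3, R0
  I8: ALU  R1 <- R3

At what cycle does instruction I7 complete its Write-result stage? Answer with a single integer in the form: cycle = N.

t=1  issue I1 (FPMUL)
t=2  I1 read-ops; issue I2 (FPADD)
t=3  issue I3 (ALU)
t=4  I3 read-ops
t=5  I3 finished on ALU
t=7  I1 finished on FPMUL
t=8  I1→R2
t=9  I2 read-ops
t=10  I3→R4
t=11  issue I4 (ALU)
t=12  I2 finished on FPADD
t=13  I2→R0
t=14  I4 read-ops
t=15  I4 finished on ALU
t=16  I4→R4
t=17  issue I5 (ALU)
t=18  I5 read-ops; issue I6 (FPMUL)
t=19  I5 finished on ALU
t=20  I5→R2
t=21  I6 read-ops
t=26  I6 finished on FPMUL
t=27  I6→R3
t=28  issue I7 (FPMUL)
t=29  I7 read-ops; issue I8 (ALU)
t=30  I8 read-ops
t=31  I8 finished on ALU
t=32  I8→R1
t=34  I7 finished on FPMUL
t=35  I7→R4

cycle = 35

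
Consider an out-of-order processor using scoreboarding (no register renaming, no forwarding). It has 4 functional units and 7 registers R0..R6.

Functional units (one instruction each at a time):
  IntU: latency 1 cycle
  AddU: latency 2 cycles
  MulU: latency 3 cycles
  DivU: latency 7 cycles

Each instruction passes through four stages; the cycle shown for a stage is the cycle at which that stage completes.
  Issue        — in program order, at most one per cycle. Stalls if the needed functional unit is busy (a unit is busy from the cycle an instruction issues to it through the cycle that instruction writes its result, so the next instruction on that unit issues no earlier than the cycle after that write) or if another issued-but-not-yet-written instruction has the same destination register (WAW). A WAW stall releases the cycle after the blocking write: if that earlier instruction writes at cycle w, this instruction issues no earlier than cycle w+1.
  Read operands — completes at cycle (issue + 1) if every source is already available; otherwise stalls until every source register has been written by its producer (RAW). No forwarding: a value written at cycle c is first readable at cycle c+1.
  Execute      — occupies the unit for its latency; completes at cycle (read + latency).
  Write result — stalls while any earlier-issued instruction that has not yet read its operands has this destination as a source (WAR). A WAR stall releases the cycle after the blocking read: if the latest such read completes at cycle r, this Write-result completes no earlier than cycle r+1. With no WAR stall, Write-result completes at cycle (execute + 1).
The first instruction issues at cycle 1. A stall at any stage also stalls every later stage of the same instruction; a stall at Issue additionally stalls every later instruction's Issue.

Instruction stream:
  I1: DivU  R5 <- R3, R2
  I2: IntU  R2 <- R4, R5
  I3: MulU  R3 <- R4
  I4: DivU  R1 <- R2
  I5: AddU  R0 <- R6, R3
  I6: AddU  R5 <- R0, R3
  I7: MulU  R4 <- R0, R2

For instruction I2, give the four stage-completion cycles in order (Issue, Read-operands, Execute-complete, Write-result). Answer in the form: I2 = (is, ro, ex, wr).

cycle 1: I1 issues→DivU
cycle 2: I1 reads · I2 issues→IntU
cycle 3: I3 issues→MulU
cycle 4: I3 reads
cycle 7: I3 exec-done
cycle 8: I3 writes R3
cycle 9: I1 exec-done
cycle 10: I1 writes R5
cycle 11: I2 reads · I4 issues→DivU
cycle 12: I2 exec-done · I5 issues→AddU
cycle 13: I2 writes R2 · I5 reads
cycle 14: I4 reads
cycle 15: I5 exec-done
cycle 16: I5 writes R0
cycle 17: I6 issues→AddU
cycle 18: I6 reads · I7 issues→MulU
cycle 19: I7 reads
cycle 20: I6 exec-done
cycle 21: I4 exec-done · I6 writes R5
cycle 22: I4 writes R1 · I7 exec-done
cycle 23: I7 writes R4

I2 = (2, 11, 12, 13)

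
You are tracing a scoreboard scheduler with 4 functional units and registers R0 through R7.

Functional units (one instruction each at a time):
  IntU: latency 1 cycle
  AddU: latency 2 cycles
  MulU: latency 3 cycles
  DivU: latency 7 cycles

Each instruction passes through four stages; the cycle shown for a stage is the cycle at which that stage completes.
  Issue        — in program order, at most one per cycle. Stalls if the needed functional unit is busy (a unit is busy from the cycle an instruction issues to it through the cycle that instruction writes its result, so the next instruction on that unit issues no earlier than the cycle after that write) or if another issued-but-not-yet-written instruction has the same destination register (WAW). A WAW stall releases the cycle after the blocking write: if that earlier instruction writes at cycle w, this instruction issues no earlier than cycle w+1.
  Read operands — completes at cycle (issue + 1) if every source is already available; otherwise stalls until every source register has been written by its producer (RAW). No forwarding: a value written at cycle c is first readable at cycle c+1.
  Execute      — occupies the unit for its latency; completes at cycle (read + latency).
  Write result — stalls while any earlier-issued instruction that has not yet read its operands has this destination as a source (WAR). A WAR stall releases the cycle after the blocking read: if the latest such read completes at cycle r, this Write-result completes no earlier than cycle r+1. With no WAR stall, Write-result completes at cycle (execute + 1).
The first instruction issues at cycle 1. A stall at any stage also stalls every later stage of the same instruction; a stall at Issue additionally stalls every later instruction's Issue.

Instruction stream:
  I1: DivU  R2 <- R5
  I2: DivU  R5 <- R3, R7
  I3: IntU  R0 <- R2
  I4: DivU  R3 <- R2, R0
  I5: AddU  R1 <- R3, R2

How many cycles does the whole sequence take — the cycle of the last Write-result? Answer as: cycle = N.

cycle = 34

[1] issue I1 (DivU)
[2] I1 read-ops
[9] I1 finished on DivU
[10] I1→R2
[11] issue I2 (DivU)
[12] I2 read-ops | issue I3 (IntU)
[13] I3 read-ops
[14] I3 finished on IntU
[15] I3→R0
[19] I2 finished on DivU
[20] I2→R5
[21] issue I4 (DivU)
[22] I4 read-ops | issue I5 (AddU)
[29] I4 finished on DivU
[30] I4→R3
[31] I5 read-ops
[33] I5 finished on AddU
[34] I5→R1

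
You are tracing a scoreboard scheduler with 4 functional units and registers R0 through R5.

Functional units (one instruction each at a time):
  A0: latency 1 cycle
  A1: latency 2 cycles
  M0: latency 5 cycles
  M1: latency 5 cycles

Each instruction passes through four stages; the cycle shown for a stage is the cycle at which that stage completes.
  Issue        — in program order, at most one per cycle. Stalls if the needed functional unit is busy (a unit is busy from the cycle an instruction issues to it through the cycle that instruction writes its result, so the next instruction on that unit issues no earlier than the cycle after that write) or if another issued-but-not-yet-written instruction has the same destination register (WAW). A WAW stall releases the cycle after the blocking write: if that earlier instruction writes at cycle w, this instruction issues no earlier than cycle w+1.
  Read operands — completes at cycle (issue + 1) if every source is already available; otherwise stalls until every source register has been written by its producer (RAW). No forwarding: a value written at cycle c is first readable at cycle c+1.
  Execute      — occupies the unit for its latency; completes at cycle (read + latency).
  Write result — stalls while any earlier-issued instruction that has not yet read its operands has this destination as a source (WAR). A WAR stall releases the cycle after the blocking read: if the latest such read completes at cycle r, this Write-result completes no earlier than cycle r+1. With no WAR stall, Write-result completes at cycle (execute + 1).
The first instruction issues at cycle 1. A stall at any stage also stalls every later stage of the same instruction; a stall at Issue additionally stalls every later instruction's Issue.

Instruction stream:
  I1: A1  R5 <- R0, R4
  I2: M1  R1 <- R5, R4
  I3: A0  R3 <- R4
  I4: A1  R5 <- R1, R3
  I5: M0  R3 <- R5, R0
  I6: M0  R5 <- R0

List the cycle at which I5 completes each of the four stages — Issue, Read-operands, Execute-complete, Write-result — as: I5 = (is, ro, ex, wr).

t=1  issue I1 (A1)
t=2  I1 read-ops · issue I2 (M1)
t=3  issue I3 (A0)
t=4  I1 finished on A1 · I3 read-ops
t=5  I1→R5 · I3 finished on A0
t=6  I2 read-ops · I3→R3 · issue I4 (A1)
t=7  issue I5 (M0)
t=11  I2 finished on M1
t=12  I2→R1
t=13  I4 read-ops
t=15  I4 finished on A1
t=16  I4→R5
t=17  I5 read-ops
t=22  I5 finished on M0
t=23  I5→R3
t=24  issue I6 (M0)
t=25  I6 read-ops
t=30  I6 finished on M0
t=31  I6→R5

I5 = (7, 17, 22, 23)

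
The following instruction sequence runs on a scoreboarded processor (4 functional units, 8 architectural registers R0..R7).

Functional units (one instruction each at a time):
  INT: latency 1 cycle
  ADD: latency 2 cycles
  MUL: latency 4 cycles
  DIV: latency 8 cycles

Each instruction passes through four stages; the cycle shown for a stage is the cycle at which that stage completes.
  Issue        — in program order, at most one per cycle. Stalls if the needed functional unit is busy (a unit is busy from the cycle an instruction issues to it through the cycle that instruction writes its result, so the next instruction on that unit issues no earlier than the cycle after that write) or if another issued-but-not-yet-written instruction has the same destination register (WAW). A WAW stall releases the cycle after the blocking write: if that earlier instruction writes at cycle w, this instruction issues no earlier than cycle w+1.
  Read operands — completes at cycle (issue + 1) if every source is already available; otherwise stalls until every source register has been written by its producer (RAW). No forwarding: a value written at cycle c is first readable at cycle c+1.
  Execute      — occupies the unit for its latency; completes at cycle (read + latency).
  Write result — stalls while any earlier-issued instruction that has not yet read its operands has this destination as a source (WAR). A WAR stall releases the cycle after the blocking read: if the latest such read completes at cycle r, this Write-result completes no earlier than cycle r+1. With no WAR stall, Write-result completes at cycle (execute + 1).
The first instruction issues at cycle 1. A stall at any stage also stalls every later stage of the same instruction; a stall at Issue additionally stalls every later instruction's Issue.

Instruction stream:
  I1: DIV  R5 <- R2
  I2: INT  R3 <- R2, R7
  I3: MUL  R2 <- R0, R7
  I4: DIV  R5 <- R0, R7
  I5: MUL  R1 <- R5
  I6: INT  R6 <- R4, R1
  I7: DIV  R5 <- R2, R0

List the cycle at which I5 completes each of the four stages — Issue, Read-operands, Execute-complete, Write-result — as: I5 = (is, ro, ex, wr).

I5 = (13, 23, 27, 28)

I1: IS=1 RO=2 EX=10 WR=11
I2: IS=2 RO=3 EX=4 WR=5
I3: IS=3 RO=4 EX=8 WR=9
I4: IS=12 RO=13 EX=21 WR=22  [struct: DIV busy until I1 writes@11]
I5: IS=13 RO=23 EX=27 WR=28  [RAW R5: wait I4 write@22]
I6: IS=14 RO=29 EX=30 WR=31  [RAW R1: wait I5 write@28]
I7: IS=23 RO=24 EX=32 WR=33  [struct: DIV busy until I4 writes@22]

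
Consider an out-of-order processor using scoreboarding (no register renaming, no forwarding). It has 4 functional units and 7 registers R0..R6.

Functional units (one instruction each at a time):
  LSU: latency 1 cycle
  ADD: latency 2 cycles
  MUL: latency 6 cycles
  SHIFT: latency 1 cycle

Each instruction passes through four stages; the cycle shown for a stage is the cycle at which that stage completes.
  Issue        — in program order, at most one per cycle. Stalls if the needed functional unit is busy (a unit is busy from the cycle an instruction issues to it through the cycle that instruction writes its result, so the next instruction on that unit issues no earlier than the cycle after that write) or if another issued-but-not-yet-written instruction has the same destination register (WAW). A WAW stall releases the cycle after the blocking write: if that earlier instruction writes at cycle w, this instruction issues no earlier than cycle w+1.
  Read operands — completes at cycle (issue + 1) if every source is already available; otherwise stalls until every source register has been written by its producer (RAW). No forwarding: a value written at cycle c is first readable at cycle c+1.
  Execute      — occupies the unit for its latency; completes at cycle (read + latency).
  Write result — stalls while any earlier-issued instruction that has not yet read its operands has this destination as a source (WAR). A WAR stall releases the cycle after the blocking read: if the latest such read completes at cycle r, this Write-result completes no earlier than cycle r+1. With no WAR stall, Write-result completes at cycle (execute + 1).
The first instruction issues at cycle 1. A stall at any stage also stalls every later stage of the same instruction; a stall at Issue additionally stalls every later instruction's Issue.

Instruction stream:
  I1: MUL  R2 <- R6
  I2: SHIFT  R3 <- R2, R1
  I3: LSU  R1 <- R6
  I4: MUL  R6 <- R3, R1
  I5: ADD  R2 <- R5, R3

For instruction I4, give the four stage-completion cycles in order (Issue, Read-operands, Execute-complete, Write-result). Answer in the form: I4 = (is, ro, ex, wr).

I4 = (10, 13, 19, 20)

1) issue 1, read 2, done 8, write 9
2) issue 2, read 10, done 11, write 12  <RAW R2: wait I1 write@9>
3) issue 3, read 4, done 5, write 11  <WAR R1: wait I2 read@10>
4) issue 10, read 13, done 19, write 20  <struct: MUL busy until I1 writes@9 / RAW R3: wait I2 write@12>
5) issue 11, read 13, done 15, write 16  <RAW R3: wait I2 write@12>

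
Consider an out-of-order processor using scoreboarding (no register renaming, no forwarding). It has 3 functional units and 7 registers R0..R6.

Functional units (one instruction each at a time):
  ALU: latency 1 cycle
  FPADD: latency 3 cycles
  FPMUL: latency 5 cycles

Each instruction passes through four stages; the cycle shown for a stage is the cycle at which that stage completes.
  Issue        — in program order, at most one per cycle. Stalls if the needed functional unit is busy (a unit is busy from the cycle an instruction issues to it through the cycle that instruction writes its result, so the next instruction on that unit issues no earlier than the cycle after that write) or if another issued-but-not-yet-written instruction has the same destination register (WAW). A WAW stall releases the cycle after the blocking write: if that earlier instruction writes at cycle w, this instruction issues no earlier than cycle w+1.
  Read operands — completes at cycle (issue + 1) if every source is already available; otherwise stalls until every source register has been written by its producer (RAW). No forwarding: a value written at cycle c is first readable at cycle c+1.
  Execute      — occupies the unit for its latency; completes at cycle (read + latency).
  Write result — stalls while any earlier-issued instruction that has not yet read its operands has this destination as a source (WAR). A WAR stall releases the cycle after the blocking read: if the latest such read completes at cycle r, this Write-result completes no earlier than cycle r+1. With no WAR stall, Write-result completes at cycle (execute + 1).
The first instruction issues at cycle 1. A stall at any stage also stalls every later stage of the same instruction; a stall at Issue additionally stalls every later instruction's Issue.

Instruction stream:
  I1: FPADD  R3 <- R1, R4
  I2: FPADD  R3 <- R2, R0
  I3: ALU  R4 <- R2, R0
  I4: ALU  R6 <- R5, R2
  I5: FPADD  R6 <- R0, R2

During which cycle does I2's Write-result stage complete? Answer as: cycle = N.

cycle = 12

[I1] 1/2/5/6
[I2] 7/8/11/12  (struct: FPADD busy until I1 writes@6)
[I3] 8/9/10/11
[I4] 12/13/14/15  (struct: ALU busy until I3 writes@11)
[I5] 16/17/20/21  (WAW R6: wait I4 write@15)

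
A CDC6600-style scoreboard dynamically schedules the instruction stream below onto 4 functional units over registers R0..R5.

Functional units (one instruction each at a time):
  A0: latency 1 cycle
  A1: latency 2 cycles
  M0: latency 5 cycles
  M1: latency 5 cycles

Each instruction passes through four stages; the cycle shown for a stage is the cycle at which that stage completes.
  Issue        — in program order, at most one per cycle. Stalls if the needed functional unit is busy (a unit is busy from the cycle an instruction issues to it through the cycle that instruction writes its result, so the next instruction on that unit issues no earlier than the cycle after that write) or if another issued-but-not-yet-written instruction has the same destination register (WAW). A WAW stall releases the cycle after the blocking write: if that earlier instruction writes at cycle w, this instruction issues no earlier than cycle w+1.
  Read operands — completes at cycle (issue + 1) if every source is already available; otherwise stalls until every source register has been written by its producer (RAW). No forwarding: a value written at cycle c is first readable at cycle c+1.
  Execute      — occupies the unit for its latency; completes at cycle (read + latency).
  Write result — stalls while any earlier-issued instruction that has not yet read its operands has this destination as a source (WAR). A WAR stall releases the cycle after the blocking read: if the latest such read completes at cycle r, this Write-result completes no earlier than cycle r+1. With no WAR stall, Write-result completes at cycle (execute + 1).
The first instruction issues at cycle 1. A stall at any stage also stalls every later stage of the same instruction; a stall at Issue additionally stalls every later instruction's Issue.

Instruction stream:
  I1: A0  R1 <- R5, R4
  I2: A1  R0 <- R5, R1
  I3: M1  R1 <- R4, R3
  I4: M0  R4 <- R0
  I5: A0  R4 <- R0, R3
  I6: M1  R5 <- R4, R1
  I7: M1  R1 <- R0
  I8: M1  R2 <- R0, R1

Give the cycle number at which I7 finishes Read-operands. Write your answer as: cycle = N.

  I1 | 1 | 2 | 3 | 4
  I2 | 2 | 5 | 7 | 8   RAW R1: wait I1 write@4
  I3 | 5 | 6 | 11 | 12   WAW R1: wait I1 write@4
  I4 | 6 | 9 | 14 | 15   RAW R0: wait I2 write@8
  I5 | 16 | 17 | 18 | 19   WAW R4: wait I4 write@15
  I6 | 17 | 20 | 25 | 26   RAW R4: wait I5 write@19
  I7 | 27 | 28 | 33 | 34   struct: M1 busy until I6 writes@26
  I8 | 35 | 36 | 41 | 42   struct: M1 busy until I7 writes@34

cycle = 28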